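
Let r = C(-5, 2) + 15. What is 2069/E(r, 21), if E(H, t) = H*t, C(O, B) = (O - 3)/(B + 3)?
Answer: 10345/1407 ≈ 7.3525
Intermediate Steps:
C(O, B) = (-3 + O)/(3 + B)
r = 67/5 (r = (-3 - 5)/(3 + 2) + 15 = -8/5 + 15 = 67/5 ≈ 13.400)
2069/E(r, 21) = 2069/(((67/5)*21)) = 2069/(1407/5) = 2069*(5/1407) = 10345/1407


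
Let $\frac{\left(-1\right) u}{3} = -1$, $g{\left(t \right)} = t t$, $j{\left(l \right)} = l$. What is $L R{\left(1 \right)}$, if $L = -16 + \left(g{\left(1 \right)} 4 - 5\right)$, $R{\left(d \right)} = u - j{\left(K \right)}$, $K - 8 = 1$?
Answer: $102$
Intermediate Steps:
$K = 9$ ($K = 8 + 1 = 9$)
$g{\left(t \right)} = t^{2}$
$u = 3$ ($u = \left(-3\right) \left(-1\right) = 3$)
$R{\left(d \right)} = -6$ ($R{\left(d \right)} = 3 - 9 = -6$)
$L = -17$ ($L = -16 - \left(5 - 1^{2} \cdot 4\right) = -16 + \left(1 \cdot 4 - 5\right) = -16 + \left(4 - 5\right) = -16 - 1 = -17$)
$L R{\left(1 \right)} = \left(-17\right) \left(-6\right) = 102$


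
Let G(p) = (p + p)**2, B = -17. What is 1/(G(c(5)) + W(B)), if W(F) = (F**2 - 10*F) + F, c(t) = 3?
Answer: 1/478 ≈ 0.0020920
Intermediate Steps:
G(p) = 4*p**2 (G(p) = (2*p)**2 = 4*p**2)
W(F) = F**2 - 9*F
1/(G(c(5)) + W(B)) = 1/(4*3**2 - 17*(-9 - 17)) = 1/(4*9 - 17*(-26)) = 1/(36 + 442) = 1/478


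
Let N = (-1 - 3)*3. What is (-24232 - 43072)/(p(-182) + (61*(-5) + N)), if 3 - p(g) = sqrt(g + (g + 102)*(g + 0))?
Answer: 10566728/42109 - 33652*sqrt(14378)/42109 ≈ 155.11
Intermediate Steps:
N = -12 (N = -4*3 = -12)
p(g) = 3 - sqrt(g + g*(102 + g)) (p(g) = 3 - sqrt(g + (g + 102)*(g + 0)) = 3 - sqrt(g + (102 + g)*g) = 3 - sqrt(g + g*(102 + g)))
(-24232 - 43072)/(p(-182) + (61*(-5) + N)) = (-24232 - 43072)/((3 - sqrt(-182*(103 - 182))) + (61*(-5) - 12)) = -67304/((3 - sqrt(-182*(-79))) + (-305 - 12)) = -67304/((3 - sqrt(14378)) - 317) = -67304/(-314 - sqrt(14378))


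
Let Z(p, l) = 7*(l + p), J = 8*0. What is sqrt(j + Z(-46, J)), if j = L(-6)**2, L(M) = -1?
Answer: I*sqrt(321) ≈ 17.916*I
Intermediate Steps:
j = 1 (j = (-1)**2 = 1)
J = 0
Z(p, l) = 7*l + 7*p
sqrt(j + Z(-46, J)) = sqrt(1 + (7*0 + 7*(-46))) = sqrt(1 + (0 - 322)) = sqrt(1 - 322) = sqrt(-321) = I*sqrt(321)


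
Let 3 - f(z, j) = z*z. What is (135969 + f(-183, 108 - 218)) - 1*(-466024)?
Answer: 568507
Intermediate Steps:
f(z, j) = 3 - z² (f(z, j) = 3 - z*z = 3 - z²)
(135969 + f(-183, 108 - 218)) - 1*(-466024) = (135969 + (3 - 1*(-183)²)) - 1*(-466024) = (135969 + (3 - 1*33489)) + 466024 = (135969 + (3 - 33489)) + 466024 = (135969 - 33486) + 466024 = 102483 + 466024 = 568507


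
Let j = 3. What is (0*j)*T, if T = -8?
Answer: 0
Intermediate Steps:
(0*j)*T = (0*3)*(-8) = 0*(-8) = 0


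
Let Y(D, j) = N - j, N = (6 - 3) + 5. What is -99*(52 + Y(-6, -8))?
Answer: -6732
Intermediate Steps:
N = 8 (N = 3 + 5 = 8)
Y(D, j) = 8 - j
-99*(52 + Y(-6, -8)) = -99*(52 + (8 - 1*(-8))) = -99*(52 + (8 + 8)) = -99*(52 + 16) = -99*68 = -6732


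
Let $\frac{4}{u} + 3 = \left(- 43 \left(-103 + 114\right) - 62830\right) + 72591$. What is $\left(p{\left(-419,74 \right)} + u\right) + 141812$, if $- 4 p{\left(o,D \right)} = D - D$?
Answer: $\frac{1316724424}{9285} \approx 1.4181 \cdot 10^{5}$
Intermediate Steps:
$p{\left(o,D \right)} = 0$ ($p{\left(o,D \right)} = - \frac{D - D}{4} = \left(- \frac{1}{4}\right) 0 = 0$)
$u = \frac{4}{9285}$ ($u = \frac{4}{-3 + \left(\left(- 43 \left(-103 + 114\right) - 62830\right) + 72591\right)} = \frac{4}{-3 + \left(\left(\left(-43\right) 11 - 62830\right) + 72591\right)} = \frac{4}{-3 + \left(\left(-473 - 62830\right) + 72591\right)} = \frac{4}{-3 + \left(-63303 + 72591\right)} = \frac{4}{-3 + 9288} = \frac{4}{9285} \approx 0.0004308$)
$\left(p{\left(-419,74 \right)} + u\right) + 141812 = \left(0 + \frac{4}{9285}\right) + 141812 = \frac{4}{9285} + 141812 = \frac{1316724424}{9285}$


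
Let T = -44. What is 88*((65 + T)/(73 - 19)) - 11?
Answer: 209/9 ≈ 23.222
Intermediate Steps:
88*((65 + T)/(73 - 19)) - 11 = 88*((65 - 44)/(73 - 19)) - 11 = 88*(21/54) - 11 = 88*(21*(1/54)) - 11 = 88*(7/18) - 11 = 308/9 - 11 = 209/9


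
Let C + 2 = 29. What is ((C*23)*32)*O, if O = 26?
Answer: 516672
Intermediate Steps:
C = 27 (C = -2 + 29 = 27)
((C*23)*32)*O = ((27*23)*32)*26 = (621*32)*26 = 19872*26 = 516672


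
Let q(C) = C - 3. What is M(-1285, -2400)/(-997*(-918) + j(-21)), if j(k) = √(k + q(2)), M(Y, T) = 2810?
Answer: 1285920630/418837620269 - 1405*I*√22/418837620269 ≈ 0.0030702 - 1.5734e-8*I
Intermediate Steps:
q(C) = -3 + C
j(k) = √(-1 + k) (j(k) = √(k + (-3 + 2)) = √(k - 1) = √(-1 + k))
M(-1285, -2400)/(-997*(-918) + j(-21)) = 2810/(-997*(-918) + √(-1 - 21)) = 2810/(915246 + √(-22)) = 2810/(915246 + I*√22)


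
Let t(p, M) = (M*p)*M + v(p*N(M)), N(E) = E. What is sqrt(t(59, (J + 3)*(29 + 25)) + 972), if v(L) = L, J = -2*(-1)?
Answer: 3*sqrt(479778) ≈ 2078.0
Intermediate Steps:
J = 2
t(p, M) = M*p + p*M**2 (t(p, M) = (M*p)*M + p*M = p*M**2 + M*p = M*p + p*M**2)
sqrt(t(59, (J + 3)*(29 + 25)) + 972) = sqrt(((2 + 3)*(29 + 25))*59*(1 + (2 + 3)*(29 + 25)) + 972) = sqrt((5*54)*59*(1 + 5*54) + 972) = sqrt(270*59*(1 + 270) + 972) = sqrt(270*59*271 + 972) = sqrt(4317030 + 972) = sqrt(4318002) = 3*sqrt(479778)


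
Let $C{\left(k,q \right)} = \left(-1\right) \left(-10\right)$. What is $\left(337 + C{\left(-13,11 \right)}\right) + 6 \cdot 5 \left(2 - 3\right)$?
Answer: $317$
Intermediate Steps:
$C{\left(k,q \right)} = 10$
$\left(337 + C{\left(-13,11 \right)}\right) + 6 \cdot 5 \left(2 - 3\right) = \left(337 + 10\right) + 6 \cdot 5 \left(2 - 3\right) = 347 + 30 \left(-1\right) = 347 - 30 = 317$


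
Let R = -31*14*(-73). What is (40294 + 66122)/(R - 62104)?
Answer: -53208/15211 ≈ -3.4980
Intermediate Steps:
R = 31682 (R = -434*(-73) = 31682)
(40294 + 66122)/(R - 62104) = (40294 + 66122)/(31682 - 62104) = 106416/(-30422) = 106416*(-1/30422) = -53208/15211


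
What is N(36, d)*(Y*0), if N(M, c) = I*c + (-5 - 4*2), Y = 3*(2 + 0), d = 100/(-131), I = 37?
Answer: 0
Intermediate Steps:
d = -100/131 (d = 100*(-1/131) = -100/131 ≈ -0.76336)
Y = 6 (Y = 3*2 = 6)
N(M, c) = -13 + 37*c (N(M, c) = 37*c + (-5 - 4*2) = 37*c + (-5 - 8) = 37*c - 13 = -13 + 37*c)
N(36, d)*(Y*0) = (-13 + 37*(-100/131))*(6*0) = (-13 - 3700/131)*0 = -5403/131*0 = 0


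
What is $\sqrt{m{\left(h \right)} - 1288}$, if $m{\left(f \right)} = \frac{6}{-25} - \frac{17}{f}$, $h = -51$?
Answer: $\frac{i \sqrt{289779}}{15} \approx 35.887 i$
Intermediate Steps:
$m{\left(f \right)} = - \frac{6}{25} - \frac{17}{f}$ ($m{\left(f \right)} = 6 \left(- \frac{1}{25}\right) - \frac{17}{f} = - \frac{6}{25} - \frac{17}{f}$)
$\sqrt{m{\left(h \right)} - 1288} = \sqrt{\left(- \frac{6}{25} - \frac{17}{-51}\right) - 1288} = \sqrt{\left(- \frac{6}{25} - - \frac{1}{3}\right) - 1288} = \sqrt{\left(- \frac{6}{25} + \frac{1}{3}\right) - 1288} = \sqrt{\frac{7}{75} - 1288} = \sqrt{- \frac{96593}{75}} = \frac{i \sqrt{289779}}{15}$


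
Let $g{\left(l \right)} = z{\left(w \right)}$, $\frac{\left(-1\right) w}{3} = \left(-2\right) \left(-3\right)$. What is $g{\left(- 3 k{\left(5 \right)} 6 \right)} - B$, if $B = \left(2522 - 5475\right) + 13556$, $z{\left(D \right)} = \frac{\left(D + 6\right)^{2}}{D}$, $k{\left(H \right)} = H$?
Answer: $-10611$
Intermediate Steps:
$w = -18$ ($w = - 3 \left(\left(-2\right) \left(-3\right)\right) = \left(-3\right) 6 = -18$)
$z{\left(D \right)} = \frac{\left(6 + D\right)^{2}}{D}$
$B = 10603$ ($B = -2953 + 13556 = 10603$)
$g{\left(l \right)} = -8$ ($g{\left(l \right)} = \frac{\left(6 - 18\right)^{2}}{-18} = - \frac{\left(-12\right)^{2}}{18} = \left(- \frac{1}{18}\right) 144 = -8$)
$g{\left(- 3 k{\left(5 \right)} 6 \right)} - B = -8 - 10603 = -10611$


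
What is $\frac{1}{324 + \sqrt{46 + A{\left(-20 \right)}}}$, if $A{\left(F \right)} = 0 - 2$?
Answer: $\frac{81}{26233} - \frac{\sqrt{11}}{52466} \approx 0.0030245$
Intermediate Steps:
$A{\left(F \right)} = -2$
$\frac{1}{324 + \sqrt{46 + A{\left(-20 \right)}}} = \frac{1}{324 + \sqrt{46 - 2}} = \frac{1}{324 + \sqrt{44}} = \frac{1}{324 + 2 \sqrt{11}}$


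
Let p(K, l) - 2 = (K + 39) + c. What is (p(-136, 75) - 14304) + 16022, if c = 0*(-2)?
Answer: 1623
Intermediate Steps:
c = 0
p(K, l) = 41 + K (p(K, l) = 2 + ((K + 39) + 0) = 2 + ((39 + K) + 0) = 2 + (39 + K) = 41 + K)
(p(-136, 75) - 14304) + 16022 = ((41 - 136) - 14304) + 16022 = (-95 - 14304) + 16022 = -14399 + 16022 = 1623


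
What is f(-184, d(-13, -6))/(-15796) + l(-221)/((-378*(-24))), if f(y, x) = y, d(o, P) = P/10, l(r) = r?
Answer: -455417/35825328 ≈ -0.012712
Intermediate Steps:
d(o, P) = P/10 (d(o, P) = P*(1/10) = P/10)
f(-184, d(-13, -6))/(-15796) + l(-221)/((-378*(-24))) = -184/(-15796) - 221/((-378*(-24))) = -184*(-1/15796) - 221/9072 = 46/3949 - 221*1/9072 = 46/3949 - 221/9072 = -455417/35825328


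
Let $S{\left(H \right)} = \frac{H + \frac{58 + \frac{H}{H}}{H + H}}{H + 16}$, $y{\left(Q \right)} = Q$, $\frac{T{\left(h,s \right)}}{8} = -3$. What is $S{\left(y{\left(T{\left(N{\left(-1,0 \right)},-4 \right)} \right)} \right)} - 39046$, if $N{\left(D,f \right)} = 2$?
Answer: $- \frac{14992453}{384} \approx -39043.0$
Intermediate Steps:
$T{\left(h,s \right)} = -24$ ($T{\left(h,s \right)} = 8 \left(-3\right) = -24$)
$S{\left(H \right)} = \frac{H + \frac{59}{2 H}}{16 + H}$ ($S{\left(H \right)} = \frac{H + \frac{58 + 1}{2 H}}{16 + H} = \frac{H + 59 \frac{1}{2 H}}{16 + H} = \frac{H + \frac{59}{2 H}}{16 + H}$)
$S{\left(y{\left(T{\left(N{\left(-1,0 \right)},-4 \right)} \right)} \right)} - 39046 = \frac{\frac{59}{2} + \left(-24\right)^{2}}{\left(-24\right) \left(16 - 24\right)} - 39046 = - \frac{\frac{59}{2} + 576}{24 \left(-8\right)} - 39046 = \left(- \frac{1}{24}\right) \left(- \frac{1}{8}\right) \frac{1211}{2} - 39046 = \frac{1211}{384} - 39046 = - \frac{14992453}{384}$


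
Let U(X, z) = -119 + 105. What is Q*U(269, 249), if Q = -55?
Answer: 770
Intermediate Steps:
U(X, z) = -14
Q*U(269, 249) = -55*(-14) = 770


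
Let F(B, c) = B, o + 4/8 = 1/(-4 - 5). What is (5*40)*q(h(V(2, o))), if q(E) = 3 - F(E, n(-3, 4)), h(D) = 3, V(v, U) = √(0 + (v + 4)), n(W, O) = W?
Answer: 0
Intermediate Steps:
o = -11/18 (o = -½ + 1/(-4 - 5) = -½ + 1/(-9) = -½ - ⅑ = -11/18 ≈ -0.61111)
V(v, U) = √(4 + v) (V(v, U) = √(0 + (4 + v)) = √(4 + v))
q(E) = 3 - E
(5*40)*q(h(V(2, o))) = (5*40)*(3 - 1*3) = 200*(3 - 3) = 200*0 = 0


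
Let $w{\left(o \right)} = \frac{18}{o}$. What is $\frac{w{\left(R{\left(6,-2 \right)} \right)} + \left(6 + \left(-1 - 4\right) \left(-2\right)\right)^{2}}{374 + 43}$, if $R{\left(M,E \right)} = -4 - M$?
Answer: $\frac{1271}{2085} \approx 0.60959$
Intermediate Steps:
$\frac{w{\left(R{\left(6,-2 \right)} \right)} + \left(6 + \left(-1 - 4\right) \left(-2\right)\right)^{2}}{374 + 43} = \frac{\frac{18}{-4 - 6} + \left(6 + \left(-1 - 4\right) \left(-2\right)\right)^{2}}{374 + 43} = \frac{\frac{18}{-4 - 6} + \left(6 - -10\right)^{2}}{417} = \left(\frac{18}{-10} + \left(6 + 10\right)^{2}\right) \frac{1}{417} = \left(18 \left(- \frac{1}{10}\right) + 16^{2}\right) \frac{1}{417} = \left(- \frac{9}{5} + 256\right) \frac{1}{417} = \frac{1271}{5} \cdot \frac{1}{417} = \frac{1271}{2085}$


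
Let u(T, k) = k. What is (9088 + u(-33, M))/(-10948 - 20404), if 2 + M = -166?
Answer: -1115/3919 ≈ -0.28451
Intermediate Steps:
M = -168 (M = -2 - 166 = -168)
(9088 + u(-33, M))/(-10948 - 20404) = (9088 - 168)/(-10948 - 20404) = 8920/(-31352) = 8920*(-1/31352) = -1115/3919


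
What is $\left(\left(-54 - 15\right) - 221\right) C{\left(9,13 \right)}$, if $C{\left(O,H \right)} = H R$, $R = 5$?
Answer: $-18850$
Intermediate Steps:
$C{\left(O,H \right)} = 5 H$ ($C{\left(O,H \right)} = H 5 = 5 H$)
$\left(\left(-54 - 15\right) - 221\right) C{\left(9,13 \right)} = \left(\left(-54 - 15\right) - 221\right) 5 \cdot 13 = \left(\left(-54 - 15\right) - 221\right) 65 = \left(-69 - 221\right) 65 = \left(-290\right) 65 = -18850$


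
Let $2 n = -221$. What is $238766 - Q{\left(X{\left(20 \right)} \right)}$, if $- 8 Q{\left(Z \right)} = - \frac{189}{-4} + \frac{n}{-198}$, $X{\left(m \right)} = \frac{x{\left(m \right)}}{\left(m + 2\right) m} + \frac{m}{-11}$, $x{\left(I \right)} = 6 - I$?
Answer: $\frac{189107405}{792} \approx 2.3877 \cdot 10^{5}$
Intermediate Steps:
$n = - \frac{221}{2}$ ($n = \frac{1}{2} \left(-221\right) = - \frac{221}{2} \approx -110.5$)
$X{\left(m \right)} = - \frac{m}{11} + \frac{6 - m}{m \left(2 + m\right)}$ ($X{\left(m \right)} = \frac{6 - m}{\left(m + 2\right) m} + \frac{m}{-11} = \frac{6 - m}{\left(2 + m\right) m} + m \left(- \frac{1}{11}\right) = \frac{6 - m}{m \left(2 + m\right)} - \frac{m}{11} = - \frac{m}{11} + \frac{6 - m}{m \left(2 + m\right)}$)
$Q{\left(Z \right)} = - \frac{4733}{792}$ ($Q{\left(Z \right)} = - \frac{- \frac{189}{-4} - \frac{221}{2 \left(-198\right)}}{8} = - \frac{\left(-189\right) \left(- \frac{1}{4}\right) - - \frac{221}{396}}{8} = - \frac{\frac{189}{4} + \frac{221}{396}}{8} = \left(- \frac{1}{8}\right) \frac{4733}{99} = - \frac{4733}{792}$)
$238766 - Q{\left(X{\left(20 \right)} \right)} = 238766 - - \frac{4733}{792} = 238766 + \frac{4733}{792} = \frac{189107405}{792}$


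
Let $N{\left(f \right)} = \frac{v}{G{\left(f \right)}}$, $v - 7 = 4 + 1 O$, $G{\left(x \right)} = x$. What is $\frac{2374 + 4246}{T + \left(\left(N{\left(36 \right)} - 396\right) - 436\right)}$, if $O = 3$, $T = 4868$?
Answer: $\frac{23832}{14531} \approx 1.6401$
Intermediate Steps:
$v = 14$ ($v = 7 + \left(4 + 1 \cdot 3\right) = 7 + \left(4 + 3\right) = 7 + 7 = 14$)
$N{\left(f \right)} = \frac{14}{f}$
$\frac{2374 + 4246}{T + \left(\left(N{\left(36 \right)} - 396\right) - 436\right)} = \frac{2374 + 4246}{4868 - \left(832 - \frac{7}{18}\right)} = \frac{6620}{4868 + \left(\left(14 \cdot \frac{1}{36} - 396\right) - 436\right)} = \frac{6620}{4868 + \left(\left(\frac{7}{18} - 396\right) - 436\right)} = \frac{6620}{4868 - \frac{14969}{18}} = \frac{6620}{\frac{72655}{18}} = 6620 \cdot \frac{18}{72655} = \frac{23832}{14531}$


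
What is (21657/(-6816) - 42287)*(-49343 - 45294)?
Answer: 9093033653271/2272 ≈ 4.0022e+9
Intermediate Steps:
(21657/(-6816) - 42287)*(-49343 - 45294) = (21657*(-1/6816) - 42287)*(-94637) = (-7219/2272 - 42287)*(-94637) = -96083283/2272*(-94637) = 9093033653271/2272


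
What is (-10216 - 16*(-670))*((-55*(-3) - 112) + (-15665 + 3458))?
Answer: -6125616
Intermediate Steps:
(-10216 - 16*(-670))*((-55*(-3) - 112) + (-15665 + 3458)) = (-10216 + 10720)*((165 - 112) - 12207) = 504*(53 - 12207) = 504*(-12154) = -6125616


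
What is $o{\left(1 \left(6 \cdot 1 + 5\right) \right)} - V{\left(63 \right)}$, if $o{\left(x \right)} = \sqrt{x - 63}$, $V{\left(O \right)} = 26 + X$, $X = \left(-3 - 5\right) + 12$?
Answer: $-30 + 2 i \sqrt{13} \approx -30.0 + 7.2111 i$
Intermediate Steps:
$X = 4$ ($X = -8 + 12 = 4$)
$V{\left(O \right)} = 30$ ($V{\left(O \right)} = 26 + 4 = 30$)
$o{\left(x \right)} = \sqrt{-63 + x}$
$o{\left(1 \left(6 \cdot 1 + 5\right) \right)} - V{\left(63 \right)} = \sqrt{-63 + 1 \left(6 \cdot 1 + 5\right)} - 30 = \sqrt{-63 + 1 \left(6 + 5\right)} - 30 = \sqrt{-63 + 1 \cdot 11} - 30 = \sqrt{-63 + 11} - 30 = \sqrt{-52} - 30 = 2 i \sqrt{13} - 30 = -30 + 2 i \sqrt{13}$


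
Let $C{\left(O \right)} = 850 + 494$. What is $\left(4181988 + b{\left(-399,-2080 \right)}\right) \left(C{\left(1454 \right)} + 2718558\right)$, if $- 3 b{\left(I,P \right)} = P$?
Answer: $11376483323896$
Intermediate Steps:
$b{\left(I,P \right)} = - \frac{P}{3}$
$C{\left(O \right)} = 1344$
$\left(4181988 + b{\left(-399,-2080 \right)}\right) \left(C{\left(1454 \right)} + 2718558\right) = \left(4181988 - - \frac{2080}{3}\right) \left(1344 + 2718558\right) = \left(4181988 + \frac{2080}{3}\right) 2719902 = \frac{12548044}{3} \cdot 2719902 = 11376483323896$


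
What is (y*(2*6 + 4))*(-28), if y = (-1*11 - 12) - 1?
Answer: 10752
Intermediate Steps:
y = -24 (y = (-11 - 12) - 1 = -23 - 1 = -24)
(y*(2*6 + 4))*(-28) = -24*(2*6 + 4)*(-28) = -24*(12 + 4)*(-28) = -24*16*(-28) = -384*(-28) = 10752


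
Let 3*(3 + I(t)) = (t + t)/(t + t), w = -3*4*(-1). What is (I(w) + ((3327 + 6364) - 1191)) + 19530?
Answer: 84082/3 ≈ 28027.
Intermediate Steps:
w = 12 (w = -12*(-1) = 12)
I(t) = -8/3 (I(t) = -3 + ((t + t)/(t + t))/3 = -3 + ((2*t)/((2*t)))/3 = -3 + ((2*t)*(1/(2*t)))/3 = -3 + (⅓)*1 = -3 + ⅓ = -8/3)
(I(w) + ((3327 + 6364) - 1191)) + 19530 = (-8/3 + ((3327 + 6364) - 1191)) + 19530 = (-8/3 + (9691 - 1191)) + 19530 = (-8/3 + 8500) + 19530 = 25492/3 + 19530 = 84082/3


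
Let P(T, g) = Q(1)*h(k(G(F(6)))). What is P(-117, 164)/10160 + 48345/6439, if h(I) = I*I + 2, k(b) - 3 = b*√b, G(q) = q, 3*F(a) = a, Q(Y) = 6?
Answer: 245959623/32710120 + 9*√2/1270 ≈ 7.5294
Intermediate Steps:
F(a) = a/3
k(b) = 3 + b^(3/2) (k(b) = 3 + b*√b = 3 + b^(3/2))
h(I) = 2 + I² (h(I) = I² + 2 = 2 + I²)
P(T, g) = 12 + 6*(3 + 2*√2)² (P(T, g) = 6*(2 + (3 + ((⅓)*6)^(3/2))²) = 6*(2 + (3 + 2^(3/2))²) = 6*(2 + (3 + 2*√2)²) = 12 + 6*(3 + 2*√2)²)
P(-117, 164)/10160 + 48345/6439 = (114 + 72*√2)/10160 + 48345/6439 = (114 + 72*√2)*(1/10160) + 48345*(1/6439) = (57/5080 + 9*√2/1270) + 48345/6439 = 245959623/32710120 + 9*√2/1270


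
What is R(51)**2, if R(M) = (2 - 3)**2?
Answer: 1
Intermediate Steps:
R(M) = 1 (R(M) = (-1)**2 = 1)
R(51)**2 = 1**2 = 1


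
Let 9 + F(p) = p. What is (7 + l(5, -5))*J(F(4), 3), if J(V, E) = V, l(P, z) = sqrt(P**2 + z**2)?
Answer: -35 - 25*sqrt(2) ≈ -70.355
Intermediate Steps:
F(p) = -9 + p
(7 + l(5, -5))*J(F(4), 3) = (7 + sqrt(5**2 + (-5)**2))*(-9 + 4) = (7 + sqrt(25 + 25))*(-5) = (7 + sqrt(50))*(-5) = (7 + 5*sqrt(2))*(-5) = -35 - 25*sqrt(2)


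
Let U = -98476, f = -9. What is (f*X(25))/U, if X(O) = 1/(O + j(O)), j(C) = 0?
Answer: 9/2461900 ≈ 3.6557e-6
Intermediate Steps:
X(O) = 1/O (X(O) = 1/(O + 0) = 1/O)
(f*X(25))/U = -9/25/(-98476) = -9*1/25*(-1/98476) = -9/25*(-1/98476) = 9/2461900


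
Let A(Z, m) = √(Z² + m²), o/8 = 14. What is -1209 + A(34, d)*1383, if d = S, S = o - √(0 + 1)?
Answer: -1209 + 1383*√13477 ≈ 1.5934e+5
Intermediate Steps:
o = 112 (o = 8*14 = 112)
S = 111 (S = 112 - √(0 + 1) = 112 - √1 = 112 - 1*1 = 112 - 1 = 111)
d = 111
-1209 + A(34, d)*1383 = -1209 + √(34² + 111²)*1383 = -1209 + √(1156 + 12321)*1383 = -1209 + √13477*1383 = -1209 + 1383*√13477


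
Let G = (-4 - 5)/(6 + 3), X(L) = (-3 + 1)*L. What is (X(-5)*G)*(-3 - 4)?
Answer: 70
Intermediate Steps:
X(L) = -2*L
G = -1 (G = -9/9 = -9*⅑ = -1)
(X(-5)*G)*(-3 - 4) = (-2*(-5)*(-1))*(-3 - 4) = (10*(-1))*(-7) = -10*(-7) = 70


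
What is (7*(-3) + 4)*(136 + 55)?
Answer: -3247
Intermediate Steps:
(7*(-3) + 4)*(136 + 55) = (-21 + 4)*191 = -17*191 = -3247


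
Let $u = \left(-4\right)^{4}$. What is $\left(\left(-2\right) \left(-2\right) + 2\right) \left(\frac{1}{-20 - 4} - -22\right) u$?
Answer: $33728$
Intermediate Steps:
$u = 256$
$\left(\left(-2\right) \left(-2\right) + 2\right) \left(\frac{1}{-20 - 4} - -22\right) u = \left(\left(-2\right) \left(-2\right) + 2\right) \left(\frac{1}{-20 - 4} - -22\right) 256 = \left(4 + 2\right) \left(\frac{1}{-24} + 22\right) 256 = 6 \left(- \frac{1}{24} + 22\right) 256 = 6 \cdot \frac{527}{24} \cdot 256 = \frac{527}{4} \cdot 256 = 33728$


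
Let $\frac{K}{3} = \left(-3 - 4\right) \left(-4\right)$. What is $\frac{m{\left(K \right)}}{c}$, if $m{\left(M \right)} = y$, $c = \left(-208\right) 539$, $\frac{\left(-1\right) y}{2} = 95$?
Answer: $\frac{95}{56056} \approx 0.0016947$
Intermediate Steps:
$y = -190$ ($y = \left(-2\right) 95 = -190$)
$c = -112112$
$K = 84$ ($K = 3 \left(-3 - 4\right) \left(-4\right) = 3 \left(\left(-7\right) \left(-4\right)\right) = 3 \cdot 28 = 84$)
$m{\left(M \right)} = -190$
$\frac{m{\left(K \right)}}{c} = - \frac{190}{-112112} = \left(-190\right) \left(- \frac{1}{112112}\right) = \frac{95}{56056}$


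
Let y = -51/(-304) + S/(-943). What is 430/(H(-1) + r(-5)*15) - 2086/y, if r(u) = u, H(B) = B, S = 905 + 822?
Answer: 22621379371/18122770 ≈ 1248.2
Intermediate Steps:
S = 1727
y = -476915/286672 (y = -51/(-304) + 1727/(-943) = -51*(-1/304) + 1727*(-1/943) = 51/304 - 1727/943 = -476915/286672 ≈ -1.6636)
430/(H(-1) + r(-5)*15) - 2086/y = 430/(-1 - 5*15) - 2086/(-476915/286672) = 430/(-1 - 75) - 2086*(-286672/476915) = 430/(-76) + 597997792/476915 = 430*(-1/76) + 597997792/476915 = -215/38 + 597997792/476915 = 22621379371/18122770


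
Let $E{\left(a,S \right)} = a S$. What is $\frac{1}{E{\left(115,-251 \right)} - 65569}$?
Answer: $- \frac{1}{94434} \approx -1.0589 \cdot 10^{-5}$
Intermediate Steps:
$E{\left(a,S \right)} = S a$
$\frac{1}{E{\left(115,-251 \right)} - 65569} = \frac{1}{\left(-251\right) 115 - 65569} = \frac{1}{-28865 - 65569} = \frac{1}{-94434} = - \frac{1}{94434}$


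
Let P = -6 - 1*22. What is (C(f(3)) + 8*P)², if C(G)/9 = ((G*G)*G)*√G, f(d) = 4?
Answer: 861184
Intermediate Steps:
P = -28 (P = -6 - 22 = -28)
C(G) = 9*G^(7/2) (C(G) = 9*(((G*G)*G)*√G) = 9*((G²*G)*√G) = 9*(G³*√G) = 9*G^(7/2))
(C(f(3)) + 8*P)² = (9*4^(7/2) + 8*(-28))² = (9*128 - 224)² = (1152 - 224)² = 928² = 861184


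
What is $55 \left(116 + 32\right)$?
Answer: $8140$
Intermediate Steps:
$55 \left(116 + 32\right) = 55 \cdot 148 = 8140$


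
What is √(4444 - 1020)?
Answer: 4*√214 ≈ 58.515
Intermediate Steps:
√(4444 - 1020) = √3424 = 4*√214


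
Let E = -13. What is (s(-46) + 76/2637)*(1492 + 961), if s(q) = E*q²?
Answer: -177936989560/2637 ≈ -6.7477e+7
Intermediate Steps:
s(q) = -13*q²
(s(-46) + 76/2637)*(1492 + 961) = (-13*(-46)² + 76/2637)*(1492 + 961) = (-13*2116 + 76*(1/2637))*2453 = (-27508 + 76/2637)*2453 = -72538520/2637*2453 = -177936989560/2637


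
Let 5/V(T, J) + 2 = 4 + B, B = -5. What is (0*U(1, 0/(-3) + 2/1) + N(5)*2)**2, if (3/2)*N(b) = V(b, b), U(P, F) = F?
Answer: 400/81 ≈ 4.9383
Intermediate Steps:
V(T, J) = -5/3 (V(T, J) = 5/(-2 + (4 - 5)) = 5/(-2 - 1) = 5/(-3) = 5*(-1/3) = -5/3)
N(b) = -10/9 (N(b) = (2/3)*(-5/3) = -10/9)
(0*U(1, 0/(-3) + 2/1) + N(5)*2)**2 = (0*(0/(-3) + 2/1) - 10/9*2)**2 = (0*(0*(-1/3) + 2*1) - 20/9)**2 = (0*(0 + 2) - 20/9)**2 = (0*2 - 20/9)**2 = (0 - 20/9)**2 = (-20/9)**2 = 400/81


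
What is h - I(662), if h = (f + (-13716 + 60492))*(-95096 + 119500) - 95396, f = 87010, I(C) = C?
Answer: 3264817486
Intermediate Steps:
h = 3264818148 (h = (87010 + (-13716 + 60492))*(-95096 + 119500) - 95396 = (87010 + 46776)*24404 - 95396 = 133786*24404 - 95396 = 3264913544 - 95396 = 3264818148)
h - I(662) = 3264818148 - 1*662 = 3264818148 - 662 = 3264817486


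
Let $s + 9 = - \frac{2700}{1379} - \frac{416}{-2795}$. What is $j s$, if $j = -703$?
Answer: $\frac{2252930111}{296485} \approx 7598.8$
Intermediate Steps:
$s = - \frac{3204737}{296485}$ ($s = -9 - \left(- \frac{32}{215} + \frac{2700}{1379}\right) = -9 - \frac{536372}{296485} = - \frac{3204737}{296485} \approx -10.809$)
$j s = \left(-703\right) \left(- \frac{3204737}{296485}\right) = \frac{2252930111}{296485}$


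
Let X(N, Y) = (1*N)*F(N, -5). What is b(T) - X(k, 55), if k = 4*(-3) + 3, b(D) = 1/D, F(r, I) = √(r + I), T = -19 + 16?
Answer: -⅓ + 9*I*√14 ≈ -0.33333 + 33.675*I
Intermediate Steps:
T = -3
F(r, I) = √(I + r)
k = -9 (k = -12 + 3 = -9)
X(N, Y) = N*√(-5 + N) (X(N, Y) = (1*N)*√(-5 + N) = N*√(-5 + N))
b(T) - X(k, 55) = 1/(-3) - (-9)*√(-5 - 9) = -⅓ - (-9)*√(-14) = -⅓ - (-9)*I*√14 = -⅓ + 9*I*√14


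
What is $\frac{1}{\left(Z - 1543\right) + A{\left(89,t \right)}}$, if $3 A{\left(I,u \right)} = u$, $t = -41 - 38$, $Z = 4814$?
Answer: $\frac{3}{9734} \approx 0.0003082$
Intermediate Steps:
$t = -79$
$A{\left(I,u \right)} = \frac{u}{3}$
$\frac{1}{\left(Z - 1543\right) + A{\left(89,t \right)}} = \frac{1}{\left(4814 - 1543\right) + \frac{1}{3} \left(-79\right)} = \frac{1}{3271 - \frac{79}{3}} = \frac{1}{\frac{9734}{3}} = \frac{3}{9734}$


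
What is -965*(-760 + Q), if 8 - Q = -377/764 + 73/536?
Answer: 74256920805/102376 ≈ 7.2534e+5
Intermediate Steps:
Q = 855583/102376 (Q = 8 - (-377/764 + 73/536) = 8 - 1*(-36575/102376) = 8 + 36575/102376 = 855583/102376 ≈ 8.3573)
-965*(-760 + Q) = -965*(-760 + 855583/102376) = -965*(-76950177/102376) = 74256920805/102376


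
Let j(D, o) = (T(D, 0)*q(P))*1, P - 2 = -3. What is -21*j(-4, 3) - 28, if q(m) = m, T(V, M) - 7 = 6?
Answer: 245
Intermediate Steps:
P = -1 (P = 2 - 3 = -1)
T(V, M) = 13 (T(V, M) = 7 + 6 = 13)
j(D, o) = -13 (j(D, o) = (13*(-1))*1 = -13*1 = -13)
-21*j(-4, 3) - 28 = -21*(-13) - 28 = 273 - 28 = 245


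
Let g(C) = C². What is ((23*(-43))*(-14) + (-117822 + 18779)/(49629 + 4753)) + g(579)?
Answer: 18983950191/54382 ≈ 3.4909e+5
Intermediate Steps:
((23*(-43))*(-14) + (-117822 + 18779)/(49629 + 4753)) + g(579) = ((23*(-43))*(-14) + (-117822 + 18779)/(49629 + 4753)) + 579² = (-989*(-14) - 99043/54382) + 335241 = (13846 - 99043*1/54382) + 335241 = (13846 - 99043/54382) + 335241 = 752874129/54382 + 335241 = 18983950191/54382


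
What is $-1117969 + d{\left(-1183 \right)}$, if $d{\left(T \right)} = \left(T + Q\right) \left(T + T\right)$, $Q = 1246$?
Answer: $-1267027$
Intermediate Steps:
$d{\left(T \right)} = 2 T \left(1246 + T\right)$ ($d{\left(T \right)} = \left(T + 1246\right) \left(T + T\right) = \left(1246 + T\right) 2 T = 2 T \left(1246 + T\right)$)
$-1117969 + d{\left(-1183 \right)} = -1117969 + 2 \left(-1183\right) \left(1246 - 1183\right) = -1117969 + 2 \left(-1183\right) 63 = -1117969 - 149058 = -1267027$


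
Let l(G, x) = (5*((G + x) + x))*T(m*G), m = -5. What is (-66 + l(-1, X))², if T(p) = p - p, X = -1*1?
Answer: 4356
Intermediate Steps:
X = -1
T(p) = 0
l(G, x) = 0 (l(G, x) = (5*((G + x) + x))*0 = (5*(G + 2*x))*0 = (5*G + 10*x)*0 = 0)
(-66 + l(-1, X))² = (-66 + 0)² = (-66)² = 4356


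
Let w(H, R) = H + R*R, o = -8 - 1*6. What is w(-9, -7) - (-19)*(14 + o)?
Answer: 40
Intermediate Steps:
o = -14 (o = -8 - 6 = -14)
w(H, R) = H + R²
w(-9, -7) - (-19)*(14 + o) = (-9 + (-7)²) - (-19)*(14 - 14) = (-9 + 49) - (-19)*0 = 40 - 1*0 = 40 + 0 = 40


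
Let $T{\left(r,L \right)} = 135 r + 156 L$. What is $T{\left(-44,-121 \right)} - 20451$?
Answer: $-45267$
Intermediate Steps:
$T{\left(-44,-121 \right)} - 20451 = \left(135 \left(-44\right) + 156 \left(-121\right)\right) - 20451 = \left(-5940 - 18876\right) - 20451 = -24816 - 20451 = -45267$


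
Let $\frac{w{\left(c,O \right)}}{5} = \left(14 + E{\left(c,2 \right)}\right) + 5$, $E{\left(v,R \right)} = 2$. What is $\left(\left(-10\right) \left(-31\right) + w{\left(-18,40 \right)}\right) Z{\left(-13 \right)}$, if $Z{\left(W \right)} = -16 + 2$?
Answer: $-5810$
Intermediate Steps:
$Z{\left(W \right)} = -14$
$w{\left(c,O \right)} = 105$ ($w{\left(c,O \right)} = 5 \left(\left(14 + 2\right) + 5\right) = 5 \left(16 + 5\right) = 5 \cdot 21 = 105$)
$\left(\left(-10\right) \left(-31\right) + w{\left(-18,40 \right)}\right) Z{\left(-13 \right)} = \left(\left(-10\right) \left(-31\right) + 105\right) \left(-14\right) = \left(310 + 105\right) \left(-14\right) = 415 \left(-14\right) = -5810$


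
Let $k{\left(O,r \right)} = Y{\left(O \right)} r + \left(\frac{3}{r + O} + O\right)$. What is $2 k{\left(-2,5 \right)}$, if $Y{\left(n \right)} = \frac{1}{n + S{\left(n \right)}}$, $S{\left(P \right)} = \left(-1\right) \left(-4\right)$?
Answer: $3$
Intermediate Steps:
$S{\left(P \right)} = 4$
$Y{\left(n \right)} = \frac{1}{4 + n}$ ($Y{\left(n \right)} = \frac{1}{n + 4} = \frac{1}{4 + n}$)
$k{\left(O,r \right)} = O + \frac{3}{O + r} + \frac{r}{4 + O}$ ($k{\left(O,r \right)} = \frac{r}{4 + O} + \left(\frac{3}{r + O} + O\right) = \frac{r}{4 + O} + \left(\frac{3}{O + r} + O\right) = \frac{r}{4 + O} + \left(O + \frac{3}{O + r}\right) = O + \frac{3}{O + r} + \frac{r}{4 + O}$)
$2 k{\left(-2,5 \right)} = 2 \frac{5^{2} - 10 + \left(4 - 2\right) \left(3 + \left(-2\right)^{2} - 10\right)}{\left(4 - 2\right) \left(-2 + 5\right)} = 2 \frac{25 - 10 + 2 \left(3 + 4 - 10\right)}{2 \cdot 3} = 2 \cdot \frac{1}{2} \cdot \frac{1}{3} \left(25 - 10 + 2 \left(-3\right)\right) = 2 \cdot \frac{1}{2} \cdot \frac{1}{3} \left(25 - 10 - 6\right) = 2 \cdot \frac{1}{2} \cdot \frac{1}{3} \cdot 9 = 2 \cdot \frac{3}{2} = 3$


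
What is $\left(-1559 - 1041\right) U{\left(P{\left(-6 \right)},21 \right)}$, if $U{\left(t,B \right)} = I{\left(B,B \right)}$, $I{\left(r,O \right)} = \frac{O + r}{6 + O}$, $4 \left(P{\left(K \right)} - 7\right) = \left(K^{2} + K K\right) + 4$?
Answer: $- \frac{36400}{9} \approx -4044.4$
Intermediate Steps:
$P{\left(K \right)} = 8 + \frac{K^{2}}{2}$ ($P{\left(K \right)} = 7 + \frac{\left(K^{2} + K K\right) + 4}{4} = 7 + \frac{\left(K^{2} + K^{2}\right) + 4}{4} = 7 + \frac{2 K^{2} + 4}{4} = 7 + \frac{4 + 2 K^{2}}{4} = 7 + \left(1 + \frac{K^{2}}{2}\right) = 8 + \frac{K^{2}}{2}$)
$I{\left(r,O \right)} = \frac{O + r}{6 + O}$
$U{\left(t,B \right)} = \frac{2 B}{6 + B}$ ($U{\left(t,B \right)} = \frac{B + B}{6 + B} = \frac{2 B}{6 + B}$)
$\left(-1559 - 1041\right) U{\left(P{\left(-6 \right)},21 \right)} = \left(-1559 - 1041\right) 2 \cdot 21 \frac{1}{6 + 21} = - 2600 \cdot 2 \cdot 21 \cdot \frac{1}{27} = \left(-2600\right) \frac{14}{9} = - \frac{36400}{9}$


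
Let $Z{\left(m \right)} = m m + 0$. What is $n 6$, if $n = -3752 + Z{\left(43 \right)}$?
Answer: $-11418$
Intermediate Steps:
$Z{\left(m \right)} = m^{2}$ ($Z{\left(m \right)} = m^{2} + 0 = m^{2}$)
$n = -1903$ ($n = -3752 + 43^{2} = -3752 + 1849 = -1903$)
$n 6 = \left(-1903\right) 6 = -11418$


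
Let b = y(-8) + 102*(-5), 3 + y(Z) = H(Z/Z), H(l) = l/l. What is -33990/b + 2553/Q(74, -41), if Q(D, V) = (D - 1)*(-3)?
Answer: 1022779/18688 ≈ 54.729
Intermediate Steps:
H(l) = 1
y(Z) = -2 (y(Z) = -3 + 1 = -2)
Q(D, V) = 3 - 3*D (Q(D, V) = (-1 + D)*(-3) = 3 - 3*D)
b = -512 (b = -2 + 102*(-5) = -2 - 510 = -512)
-33990/b + 2553/Q(74, -41) = -33990/(-512) + 2553/(3 - 3*74) = -33990*(-1/512) + 2553/(3 - 222) = 16995/256 + 2553/(-219) = 16995/256 + 2553*(-1/219) = 16995/256 - 851/73 = 1022779/18688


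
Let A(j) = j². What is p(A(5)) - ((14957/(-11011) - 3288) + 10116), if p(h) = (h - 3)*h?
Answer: -69112101/11011 ≈ -6276.6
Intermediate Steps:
p(h) = h*(-3 + h) (p(h) = (-3 + h)*h = h*(-3 + h))
p(A(5)) - ((14957/(-11011) - 3288) + 10116) = 5²*(-3 + 5²) - ((14957/(-11011) - 3288) + 10116) = 25*(-3 + 25) - ((14957*(-1/11011) - 3288) + 10116) = 25*22 - ((-14957/11011 - 3288) + 10116) = 550 - (-36219125/11011 + 10116) = 550 - 1*75168151/11011 = 550 - 75168151/11011 = -69112101/11011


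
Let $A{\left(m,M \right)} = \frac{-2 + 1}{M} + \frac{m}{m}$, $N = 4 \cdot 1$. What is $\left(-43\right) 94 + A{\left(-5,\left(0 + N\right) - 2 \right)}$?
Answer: $- \frac{8083}{2} \approx -4041.5$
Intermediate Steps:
$N = 4$
$A{\left(m,M \right)} = 1 - \frac{1}{M}$ ($A{\left(m,M \right)} = - \frac{1}{M} + 1 = 1 - \frac{1}{M}$)
$\left(-43\right) 94 + A{\left(-5,\left(0 + N\right) - 2 \right)} = \left(-43\right) 94 + \frac{-1 + \left(\left(0 + 4\right) - 2\right)}{\left(0 + 4\right) - 2} = -4042 + \frac{-1 + \left(4 - 2\right)}{4 - 2} = -4042 + \frac{-1 + 2}{2} = -4042 + \frac{1}{2} \cdot 1 = -4042 + \frac{1}{2} = - \frac{8083}{2}$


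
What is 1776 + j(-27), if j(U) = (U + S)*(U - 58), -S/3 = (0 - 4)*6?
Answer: -2049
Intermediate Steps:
S = 72 (S = -3*(0 - 4)*6 = -(-12)*6 = -3*(-24) = 72)
j(U) = (-58 + U)*(72 + U) (j(U) = (U + 72)*(U - 58) = (72 + U)*(-58 + U) = (-58 + U)*(72 + U))
1776 + j(-27) = 1776 + (-4176 + (-27)² + 14*(-27)) = 1776 + (-4176 + 729 - 378) = 1776 - 3825 = -2049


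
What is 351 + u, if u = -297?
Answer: 54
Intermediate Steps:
351 + u = 351 - 297 = 54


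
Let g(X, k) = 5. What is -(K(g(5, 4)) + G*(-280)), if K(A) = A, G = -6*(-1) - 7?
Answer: -285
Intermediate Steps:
G = -1 (G = 6 - 7 = -1)
-(K(g(5, 4)) + G*(-280)) = -(5 - 1*(-280)) = -(5 + 280) = -1*285 = -285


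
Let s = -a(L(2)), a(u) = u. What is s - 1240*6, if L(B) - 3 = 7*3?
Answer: -7464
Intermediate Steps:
L(B) = 24 (L(B) = 3 + 7*3 = 3 + 21 = 24)
s = -24 (s = -1*24 = -24)
s - 1240*6 = -24 - 1240*6 = -24 - 7440 = -7464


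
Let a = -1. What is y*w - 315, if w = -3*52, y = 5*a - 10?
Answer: 2025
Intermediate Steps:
y = -15 (y = 5*(-1) - 10 = -5 - 10 = -15)
w = -156
y*w - 315 = -15*(-156) - 315 = 2340 - 315 = 2025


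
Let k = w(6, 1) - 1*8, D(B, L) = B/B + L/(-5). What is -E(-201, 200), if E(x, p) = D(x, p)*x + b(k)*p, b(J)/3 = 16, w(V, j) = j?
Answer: -17439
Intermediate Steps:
D(B, L) = 1 - L/5 (D(B, L) = 1 + L*(-1/5) = 1 - L/5)
k = -7 (k = 1 - 1*8 = 1 - 8 = -7)
b(J) = 48 (b(J) = 3*16 = 48)
E(x, p) = 48*p + x*(1 - p/5) (E(x, p) = (1 - p/5)*x + 48*p = x*(1 - p/5) + 48*p = 48*p + x*(1 - p/5))
-E(-201, 200) = -(48*200 - 1/5*(-201)*(-5 + 200)) = -(9600 - 1/5*(-201)*195) = -(9600 + 7839) = -1*17439 = -17439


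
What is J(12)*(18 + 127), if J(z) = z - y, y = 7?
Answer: 725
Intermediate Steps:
J(z) = -7 + z (J(z) = z - 1*7 = z - 7 = -7 + z)
J(12)*(18 + 127) = (-7 + 12)*(18 + 127) = 5*145 = 725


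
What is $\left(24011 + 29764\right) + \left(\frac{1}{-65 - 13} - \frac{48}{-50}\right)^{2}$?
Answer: $\frac{204482848909}{3802500} \approx 53776.0$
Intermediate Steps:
$\left(24011 + 29764\right) + \left(\frac{1}{-65 - 13} - \frac{48}{-50}\right)^{2} = 53775 + \left(\frac{1}{-78} - - \frac{24}{25}\right)^{2} = 53775 + \left(- \frac{1}{78} + \frac{24}{25}\right)^{2} = 53775 + \left(\frac{1847}{1950}\right)^{2} = 53775 + \frac{3411409}{3802500} = \frac{204482848909}{3802500}$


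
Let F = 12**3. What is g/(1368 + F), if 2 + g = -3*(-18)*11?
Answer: 74/387 ≈ 0.19121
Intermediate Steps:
F = 1728
g = 592 (g = -2 - 3*(-18)*11 = -2 + 54*11 = -2 + 594 = 592)
g/(1368 + F) = 592/(1368 + 1728) = 592/3096 = 592*(1/3096) = 74/387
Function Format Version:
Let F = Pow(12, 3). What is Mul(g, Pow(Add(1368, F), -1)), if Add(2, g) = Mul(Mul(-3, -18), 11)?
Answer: Rational(74, 387) ≈ 0.19121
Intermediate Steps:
F = 1728
g = 592 (g = Add(-2, Mul(Mul(-3, -18), 11)) = Add(-2, Mul(54, 11)) = Add(-2, 594) = 592)
Mul(g, Pow(Add(1368, F), -1)) = Mul(592, Pow(Add(1368, 1728), -1)) = Mul(592, Pow(3096, -1)) = Mul(592, Rational(1, 3096)) = Rational(74, 387)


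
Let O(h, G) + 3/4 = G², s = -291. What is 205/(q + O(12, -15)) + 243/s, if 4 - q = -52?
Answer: -11261/108737 ≈ -0.10356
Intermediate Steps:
q = 56 (q = 4 - 1*(-52) = 4 + 52 = 56)
O(h, G) = -¾ + G²
205/(q + O(12, -15)) + 243/s = 205/(56 + (-¾ + (-15)²)) + 243/(-291) = 205/(56 + (-¾ + 225)) + 243*(-1/291) = 205/(56 + 897/4) - 81/97 = 205/(1121/4) - 81/97 = 205*(4/1121) - 81/97 = 820/1121 - 81/97 = -11261/108737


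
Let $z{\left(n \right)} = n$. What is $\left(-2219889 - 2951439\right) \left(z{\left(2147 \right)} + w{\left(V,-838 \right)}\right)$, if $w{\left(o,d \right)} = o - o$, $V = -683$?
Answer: $-11102841216$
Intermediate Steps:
$w{\left(o,d \right)} = 0$
$\left(-2219889 - 2951439\right) \left(z{\left(2147 \right)} + w{\left(V,-838 \right)}\right) = \left(-2219889 - 2951439\right) \left(2147 + 0\right) = \left(-5171328\right) 2147 = -11102841216$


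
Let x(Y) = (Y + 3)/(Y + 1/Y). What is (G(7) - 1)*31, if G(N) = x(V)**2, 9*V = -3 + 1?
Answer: -5859/289 ≈ -20.273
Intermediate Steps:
V = -2/9 (V = (-3 + 1)/9 = (1/9)*(-2) = -2/9 ≈ -0.22222)
x(Y) = (3 + Y)/(Y + 1/Y)
G(N) = 100/289 (G(N) = (-2*(3 - 2/9)/(9*(1 + (-2/9)**2)))**2 = (-2/9*25/9/(1 + 4/81))**2 = (-2/9*25/9/85/81)**2 = (-2/9*81/85*25/9)**2 = (-10/17)**2 = 100/289)
(G(7) - 1)*31 = (100/289 - 1)*31 = -189/289*31 = -5859/289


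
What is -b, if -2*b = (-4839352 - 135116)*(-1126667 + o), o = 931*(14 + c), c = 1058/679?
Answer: 268326999883758/97 ≈ 2.7663e+12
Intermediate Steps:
c = 1058/679 (c = 1058*(1/679) = 1058/679 ≈ 1.5582)
o = 1405012/97 (o = 931*(14 + 1058/679) = 931*(10564/679) = 1405012/97 ≈ 14485.)
b = -268326999883758/97 (b = -(-4839352 - 135116)*(-1126667 + 1405012/97)/2 = -(-2487234)*(-107881687)/97 = -1/2*536653999767516/97 = -268326999883758/97 ≈ -2.7663e+12)
-b = -1*(-268326999883758/97) = 268326999883758/97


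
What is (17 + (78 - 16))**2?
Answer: 6241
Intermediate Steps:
(17 + (78 - 16))**2 = (17 + 62)**2 = 79**2 = 6241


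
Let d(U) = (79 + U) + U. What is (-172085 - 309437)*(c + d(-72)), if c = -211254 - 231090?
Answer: 213029666498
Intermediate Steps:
c = -442344
d(U) = 79 + 2*U
(-172085 - 309437)*(c + d(-72)) = (-172085 - 309437)*(-442344 + (79 + 2*(-72))) = -481522*(-442344 + (79 - 144)) = -481522*(-442344 - 65) = -481522*(-442409) = 213029666498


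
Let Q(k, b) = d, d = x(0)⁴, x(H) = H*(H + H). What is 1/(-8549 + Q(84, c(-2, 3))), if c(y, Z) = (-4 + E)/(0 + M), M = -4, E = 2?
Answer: -1/8549 ≈ -0.00011697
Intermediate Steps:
c(y, Z) = ½ (c(y, Z) = (-4 + 2)/(0 - 4) = -2/(-4) = -2*(-¼) = ½)
x(H) = 2*H² (x(H) = H*(2*H) = 2*H²)
d = 0 (d = (2*0²)⁴ = (2*0)⁴ = 0⁴ = 0)
Q(k, b) = 0
1/(-8549 + Q(84, c(-2, 3))) = 1/(-8549 + 0) = 1/(-8549) = -1/8549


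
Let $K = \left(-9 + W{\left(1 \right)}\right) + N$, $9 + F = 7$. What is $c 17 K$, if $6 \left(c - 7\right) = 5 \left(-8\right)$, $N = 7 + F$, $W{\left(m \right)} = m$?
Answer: $-17$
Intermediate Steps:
$F = -2$ ($F = -9 + 7 = -2$)
$N = 5$ ($N = 7 - 2 = 5$)
$K = -3$ ($K = \left(-9 + 1\right) + 5 = -8 + 5 = -3$)
$c = \frac{1}{3}$ ($c = 7 + \frac{5 \left(-8\right)}{6} = 7 + \frac{1}{6} \left(-40\right) = 7 - \frac{20}{3} = \frac{1}{3} \approx 0.33333$)
$c 17 K = \frac{1}{3} \cdot 17 \left(-3\right) = \frac{17}{3} \left(-3\right) = -17$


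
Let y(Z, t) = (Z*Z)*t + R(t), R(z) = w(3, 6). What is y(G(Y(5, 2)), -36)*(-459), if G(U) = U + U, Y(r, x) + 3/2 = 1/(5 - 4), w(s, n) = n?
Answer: 13770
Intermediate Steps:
R(z) = 6
Y(r, x) = -½ (Y(r, x) = -3/2 + 1/(5 - 4) = -3/2 + 1/1 = -3/2 + 1 = -½)
G(U) = 2*U
y(Z, t) = 6 + t*Z² (y(Z, t) = (Z*Z)*t + 6 = Z²*t + 6 = t*Z² + 6 = 6 + t*Z²)
y(G(Y(5, 2)), -36)*(-459) = (6 - 36*1²)*(-459) = (6 - 36*(-1)²)*(-459) = (6 - 36*1)*(-459) = (6 - 36)*(-459) = -30*(-459) = 13770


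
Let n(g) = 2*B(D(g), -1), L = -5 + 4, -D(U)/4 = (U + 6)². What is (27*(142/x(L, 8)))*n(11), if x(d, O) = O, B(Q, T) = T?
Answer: -1917/2 ≈ -958.50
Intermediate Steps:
D(U) = -4*(6 + U)² (D(U) = -4*(U + 6)² = -4*(6 + U)²)
L = -1
n(g) = -2 (n(g) = 2*(-1) = -2)
(27*(142/x(L, 8)))*n(11) = (27*(142/8))*(-2) = (27*(142*(⅛)))*(-2) = (27*(71/4))*(-2) = (1917/4)*(-2) = -1917/2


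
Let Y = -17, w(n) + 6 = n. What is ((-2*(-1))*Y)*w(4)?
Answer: 68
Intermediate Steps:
w(n) = -6 + n
((-2*(-1))*Y)*w(4) = (-2*(-1)*(-17))*(-6 + 4) = (2*(-17))*(-2) = -34*(-2) = 68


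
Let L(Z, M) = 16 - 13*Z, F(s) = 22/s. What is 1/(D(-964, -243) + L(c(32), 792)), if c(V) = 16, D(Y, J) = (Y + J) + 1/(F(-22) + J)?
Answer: -244/341357 ≈ -0.00071479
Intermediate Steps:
D(Y, J) = J + Y + 1/(-1 + J) (D(Y, J) = (Y + J) + 1/(22/(-22) + J) = (J + Y) + 1/(22*(-1/22) + J) = (J + Y) + 1/(-1 + J) = J + Y + 1/(-1 + J))
1/(D(-964, -243) + L(c(32), 792)) = 1/((1 + (-243)² - 1*(-243) - 1*(-964) - 243*(-964))/(-1 - 243) + (16 - 13*16)) = 1/((1 + 59049 + 243 + 964 + 234252)/(-244) + (16 - 208)) = 1/(-1/244*294509 - 192) = 1/(-294509/244 - 192) = 1/(-341357/244) = -244/341357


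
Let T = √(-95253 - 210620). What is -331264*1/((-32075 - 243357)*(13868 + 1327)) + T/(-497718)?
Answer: 41408/523148655 - I*√305873/497718 ≈ 7.9151e-5 - 0.0011112*I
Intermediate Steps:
T = I*√305873 (T = √(-305873) = I*√305873 ≈ 553.06*I)
-331264*1/((-32075 - 243357)*(13868 + 1327)) + T/(-497718) = -331264*1/((-32075 - 243357)*(13868 + 1327)) + (I*√305873)/(-497718) = -331264/((-275432*15195)) + (I*√305873)*(-1/497718) = -331264/(-4185189240) - I*√305873/497718 = -331264*(-1/4185189240) - I*√305873/497718 = 41408/523148655 - I*√305873/497718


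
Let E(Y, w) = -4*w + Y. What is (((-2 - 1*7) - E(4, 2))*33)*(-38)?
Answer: 6270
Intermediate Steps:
E(Y, w) = Y - 4*w
(((-2 - 1*7) - E(4, 2))*33)*(-38) = (((-2 - 1*7) - (4 - 4*2))*33)*(-38) = (((-2 - 7) - (4 - 8))*33)*(-38) = ((-9 - 1*(-4))*33)*(-38) = ((-9 + 4)*33)*(-38) = -5*33*(-38) = -165*(-38) = 6270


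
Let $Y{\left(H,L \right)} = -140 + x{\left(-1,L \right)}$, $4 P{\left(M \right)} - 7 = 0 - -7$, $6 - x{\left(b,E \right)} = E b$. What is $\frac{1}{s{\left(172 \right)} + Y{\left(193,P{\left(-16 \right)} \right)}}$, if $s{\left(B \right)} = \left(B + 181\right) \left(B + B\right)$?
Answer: $\frac{2}{242603} \approx 8.2439 \cdot 10^{-6}$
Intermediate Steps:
$s{\left(B \right)} = 2 B \left(181 + B\right)$ ($s{\left(B \right)} = \left(181 + B\right) 2 B = 2 B \left(181 + B\right)$)
$x{\left(b,E \right)} = 6 - E b$
$P{\left(M \right)} = \frac{7}{2}$ ($P{\left(M \right)} = \frac{7}{4} + \frac{0 - -7}{4} = \frac{7}{4} + \frac{0 + 7}{4} = \frac{7}{4} + \frac{1}{4} \cdot 7 = \frac{7}{4} + \frac{7}{4} = \frac{7}{2}$)
$Y{\left(H,L \right)} = -134 + L$ ($Y{\left(H,L \right)} = -140 - \left(-6 + L \left(-1\right)\right) = -140 + \left(6 + L\right) = -134 + L$)
$\frac{1}{s{\left(172 \right)} + Y{\left(193,P{\left(-16 \right)} \right)}} = \frac{1}{2 \cdot 172 \left(181 + 172\right) + \left(-134 + \frac{7}{2}\right)} = \frac{1}{2 \cdot 172 \cdot 353 - \frac{261}{2}} = \frac{1}{121432 - \frac{261}{2}} = \frac{1}{\frac{242603}{2}} = \frac{2}{242603}$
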